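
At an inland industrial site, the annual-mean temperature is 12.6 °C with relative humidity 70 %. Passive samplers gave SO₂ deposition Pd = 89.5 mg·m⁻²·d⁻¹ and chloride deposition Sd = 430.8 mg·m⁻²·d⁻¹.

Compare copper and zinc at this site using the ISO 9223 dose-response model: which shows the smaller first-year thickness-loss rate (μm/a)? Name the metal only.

copper

copper: T>10 °C ⇒ hinge -0.080·(12.6−10) = -0.2080
  Pd branch = 0.0053·Pd^0.26·e^(0.059·RH+f) = 0.8611 μm/a
  Cl⁻ term: 0.01025·430.8^0.27·exp(0.036·70+0.049·12.6) = 1.215
  sum: 0.8611 + 1.215 → r_corr = 2.076 μm/a
zinc: temperature factor f = -0.071·(2.6) = -0.1846
  Pd branch = 0.0129·Pd^0.44·e^(0.046·RH+f) = 1.939 μm/a
  Cl⁻ term: 0.0175·430.8^0.57·exp(0.008·70+0.085·12.6) = 2.837
  r_corr = 1.939 + 2.837 = 4.777 μm/a
Ordering by μm/a: zinc (4.78) > copper (2.08)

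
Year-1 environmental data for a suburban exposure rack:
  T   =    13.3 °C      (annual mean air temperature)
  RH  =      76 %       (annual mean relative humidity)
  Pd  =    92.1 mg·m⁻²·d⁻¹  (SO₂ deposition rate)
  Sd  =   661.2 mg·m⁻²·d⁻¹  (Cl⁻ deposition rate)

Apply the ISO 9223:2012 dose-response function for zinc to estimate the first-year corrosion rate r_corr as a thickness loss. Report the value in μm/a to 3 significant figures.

zinc: T>10 °C ⇒ hinge -0.071·(13.3−10) = -0.2343
  sulphur-dioxide contribution → 2.463 μm/a
  chloride contribution → 4.033 μm/a
  total first-year rate 6.496 μm/a

r_corr = 6.50 μm/a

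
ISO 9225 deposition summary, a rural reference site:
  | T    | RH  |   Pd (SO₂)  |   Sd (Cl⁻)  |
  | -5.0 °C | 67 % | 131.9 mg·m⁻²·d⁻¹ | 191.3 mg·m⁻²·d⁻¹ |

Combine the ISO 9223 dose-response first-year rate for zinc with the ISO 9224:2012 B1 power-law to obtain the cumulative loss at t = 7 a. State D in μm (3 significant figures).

zinc: temperature factor f = +0.038·(-15.0) = -0.5700
  Pd branch = 0.0129·Pd^0.44·e^(0.046·RH+f) = 1.363 μm/a
  Sd branch = 0.0175·Sd^0.57·e^(0.008·RH+0.085·T) = 0.3907 μm/a
  sum: 1.363 + 0.3907 → r_corr = 1.754 μm/a
ISO 9224: D(t) = r_corr · t^b with b = 0.813 (zinc, B1)
  D(7) = 1.754 × 7^0.813 = 1.754 × 4.865 = 8.531 μm

D(7) = 8.53 μm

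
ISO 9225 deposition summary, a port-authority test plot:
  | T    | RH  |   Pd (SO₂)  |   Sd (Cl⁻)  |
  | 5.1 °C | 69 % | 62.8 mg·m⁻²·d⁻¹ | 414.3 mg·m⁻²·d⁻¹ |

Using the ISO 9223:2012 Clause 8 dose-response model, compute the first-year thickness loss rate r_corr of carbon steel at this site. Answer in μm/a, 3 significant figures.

carbon steel: T≤10 °C ⇒ hinge +0.150·(5.1−10) = -0.7350
  sulphur-dioxide contribution → 29.04 μm/a
  chloride contribution → 51.15 μm/a
  ⇒ r_corr(carbon steel) = 80.19 μm/a

r_corr = 80.2 μm/a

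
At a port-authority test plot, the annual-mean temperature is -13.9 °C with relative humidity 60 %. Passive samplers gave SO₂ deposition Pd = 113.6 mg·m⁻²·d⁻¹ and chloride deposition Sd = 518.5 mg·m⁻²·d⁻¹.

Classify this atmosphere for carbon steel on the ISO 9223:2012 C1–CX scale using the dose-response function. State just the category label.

C2

carbon steel: f(T) = +0.150·(T−10) [T≤10 °C] = -3.5850
  sulphur-dioxide contribution → 1.91 μm/a
  chloride contribution → 20.43 μm/a
  ⇒ r_corr(carbon steel) = 22.34 μm/a
22.3 μm/a falls in (1.3, 25] for carbon steel → category C2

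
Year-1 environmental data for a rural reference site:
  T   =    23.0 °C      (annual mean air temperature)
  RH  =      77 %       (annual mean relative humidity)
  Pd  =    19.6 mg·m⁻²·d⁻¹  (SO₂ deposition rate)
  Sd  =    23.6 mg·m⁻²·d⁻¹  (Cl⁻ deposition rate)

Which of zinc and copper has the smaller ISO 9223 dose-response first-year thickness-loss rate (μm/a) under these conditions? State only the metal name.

zinc: T>10 °C ⇒ hinge -0.071·(23.0−10) = -0.9230
  SO₂ term: 0.0129·19.6^0.44·exp(0.046·77-0.9230) = 0.6555
  Cl⁻ term: 0.0175·23.6^0.57·exp(0.008·77+0.085·23.0) = 1.387
  r_corr = 0.6555 + 1.387 = 2.043 μm/a
copper: temperature factor f = -0.080·(13.0) = -1.0400
  Pd branch = 0.0053·Pd^0.26·e^(0.059·RH+f) = 0.3816 μm/a
  Sd branch = 0.01025·Sd^0.27·e^(0.036·RH+0.049·T) = 1.188 μm/a
  r_corr = 0.3816 + 1.188 = 1.569 μm/a
Ordering by μm/a: zinc (2.04) > copper (1.57)

copper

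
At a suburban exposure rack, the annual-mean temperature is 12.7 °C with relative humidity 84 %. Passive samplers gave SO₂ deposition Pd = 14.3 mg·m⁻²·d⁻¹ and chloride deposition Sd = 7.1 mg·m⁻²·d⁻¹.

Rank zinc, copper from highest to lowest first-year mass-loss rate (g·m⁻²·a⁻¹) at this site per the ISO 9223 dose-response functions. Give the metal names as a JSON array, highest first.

zinc: T>10 °C ⇒ hinge -0.071·(12.7−10) = -0.1917
  Pd branch = 0.0129·Pd^0.44·e^(0.046·RH+f) = 1.636 μm/a
  Sd branch = 0.0175·Sd^0.57·e^(0.008·RH+0.085·T) = 0.3083 μm/a
  r_corr = 1.636 + 0.3083 = 1.944 μm/a
  mass loss = 1.944 μm/a × 7.14 g/cm³ = 13.88 g·m⁻²·a⁻¹
copper: f(T) = -0.080·(T−10) [T>10 °C] = -0.2160
  SO₂ term: 0.0053·14.3^0.26·exp(0.059·84-0.2160) = 1.211
  Sd branch = 0.01025·Sd^0.27·e^(0.036·RH+0.049·T) = 0.667 μm/a
  r_corr = 1.211 + 0.667 = 1.878 μm/a
  mass loss = 1.878 μm/a × 8.96 g/cm³ = 16.83 g·m⁻²·a⁻¹
Ordering by g·m⁻²·a⁻¹: copper (16.8) > zinc (13.9)

["copper", "zinc"]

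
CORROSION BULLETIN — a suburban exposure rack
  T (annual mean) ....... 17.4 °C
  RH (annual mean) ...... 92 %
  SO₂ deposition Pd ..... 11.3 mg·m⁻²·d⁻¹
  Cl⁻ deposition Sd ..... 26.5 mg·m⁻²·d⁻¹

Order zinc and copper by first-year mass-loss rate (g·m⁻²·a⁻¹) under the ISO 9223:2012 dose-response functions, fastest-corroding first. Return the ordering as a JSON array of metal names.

["copper", "zinc"]

zinc: f(T) = -0.071·(T−10) [T>10 °C] = -0.5254
  Pd branch = 0.0129·Pd^0.44·e^(0.046·RH+f) = 1.527 μm/a
  Sd branch = 0.0175·Sd^0.57·e^(0.008·RH+0.085·T) = 1.038 μm/a
  sum: 1.527 + 1.038 → r_corr = 2.565 μm/a
  mass loss = 2.565 μm/a × 7.14 g/cm³ = 18.31 g·m⁻²·a⁻¹
copper: T>10 °C ⇒ hinge -0.080·(17.4−10) = -0.5920
  SO₂ term: 0.0053·11.3^0.26·exp(0.059·92-0.5920) = 1.254
  Cl⁻ term: 0.01025·26.5^0.27·exp(0.036·92+0.049·17.4) = 1.598
  r_corr = 1.254 + 1.598 = 2.852 μm/a
  mass loss = 2.852 μm/a × 8.96 g/cm³ = 25.56 g·m⁻²·a⁻¹
Ordering by g·m⁻²·a⁻¹: copper (25.6) > zinc (18.3)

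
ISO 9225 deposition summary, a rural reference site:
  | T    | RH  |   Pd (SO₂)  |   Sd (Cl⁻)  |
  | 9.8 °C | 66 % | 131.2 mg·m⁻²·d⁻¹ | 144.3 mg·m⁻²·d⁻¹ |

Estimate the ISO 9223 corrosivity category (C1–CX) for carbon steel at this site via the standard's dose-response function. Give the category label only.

carbon steel: T≤10 °C ⇒ hinge +0.150·(9.8−10) = -0.0300
  sulphur-dioxide contribution → 81.2 μm/a
  chloride contribution → 29.07 μm/a
  ⇒ r_corr(carbon steel) = 110.3 μm/a
Category bounds: 80…200 μm/a bracket r_corr ⇒ C5

C5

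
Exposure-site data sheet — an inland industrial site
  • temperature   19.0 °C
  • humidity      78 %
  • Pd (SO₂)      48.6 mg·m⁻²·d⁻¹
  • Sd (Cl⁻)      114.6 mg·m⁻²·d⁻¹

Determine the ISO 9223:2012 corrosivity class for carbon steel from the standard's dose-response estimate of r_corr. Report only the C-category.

C5

carbon steel: f(T) = -0.054·(T−10) [T>10 °C] = -0.4860
  sulphur-dioxide contribution → 39.04 μm/a
  chloride contribution → 54.1 μm/a
  total first-year rate 93.14 μm/a
Category bounds: 80…200 μm/a bracket r_corr ⇒ C5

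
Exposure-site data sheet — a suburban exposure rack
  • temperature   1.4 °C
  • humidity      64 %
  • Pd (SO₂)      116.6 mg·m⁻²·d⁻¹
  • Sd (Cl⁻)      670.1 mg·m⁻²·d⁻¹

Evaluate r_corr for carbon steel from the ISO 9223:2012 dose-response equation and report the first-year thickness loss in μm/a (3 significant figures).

r_corr = 71.2 μm/a

carbon steel: temperature factor f = +0.150·(-8.6) = -1.2900
  SO₂ term: 1.77·116.6^0.52·exp(0.02·64-1.2900) = 20.81
  Sd branch = 0.102·Sd^0.62·e^(0.033·RH+0.04·T) = 50.39 μm/a
  r_corr = 20.81 + 50.39 = 71.2 μm/a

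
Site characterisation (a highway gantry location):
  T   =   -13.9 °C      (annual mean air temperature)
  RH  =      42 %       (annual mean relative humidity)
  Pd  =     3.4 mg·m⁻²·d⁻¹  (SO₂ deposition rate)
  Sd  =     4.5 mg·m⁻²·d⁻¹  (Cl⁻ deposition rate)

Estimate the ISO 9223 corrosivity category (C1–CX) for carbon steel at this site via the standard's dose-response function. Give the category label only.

C1

carbon steel: f(T) = +0.150·(T−10) [T≤10 °C] = -3.5850
  Pd branch = 1.77·Pd^0.52·e^(0.02·RH+f) = 0.2149 μm/a
  Cl⁻ term: 0.102·4.5^0.62·exp(0.033·42+0.04·-13.9) = 0.5944
  r_corr = 0.2149 + 0.5944 = 0.8093 μm/a
ISO 9223 Table 2 (carbon steel): 0 < 0.809 ≤ 1.3 μm/a ⇒ C1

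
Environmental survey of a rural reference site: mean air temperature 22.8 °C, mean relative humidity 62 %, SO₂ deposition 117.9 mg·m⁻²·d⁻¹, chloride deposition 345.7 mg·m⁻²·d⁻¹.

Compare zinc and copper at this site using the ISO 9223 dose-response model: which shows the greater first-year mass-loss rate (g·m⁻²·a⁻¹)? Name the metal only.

zinc

zinc: temperature factor f = -0.071·(12.8) = -0.9088
  SO₂ term: 0.0129·117.9^0.44·exp(0.046·62-0.9088) = 0.7345
  Sd branch = 0.0175·Sd^0.57·e^(0.008·RH+0.085·T) = 5.587 μm/a
  r_corr = 0.7345 + 5.587 = 6.321 μm/a
  mass loss = 6.321 μm/a × 7.14 g/cm³ = 45.13 g·m⁻²·a⁻¹
copper: temperature factor f = -0.080·(12.8) = -1.0240
  SO₂ term: 0.0053·117.9^0.26·exp(0.059·62-1.0240) = 0.2552
  Sd branch = 0.01025·Sd^0.27·e^(0.036·RH+0.049·T) = 1.415 μm/a
  r_corr = 0.2552 + 1.415 = 1.67 μm/a
  mass loss = 1.67 μm/a × 8.96 g/cm³ = 14.96 g·m⁻²·a⁻¹
Ordering by g·m⁻²·a⁻¹: zinc (45.1) > copper (15)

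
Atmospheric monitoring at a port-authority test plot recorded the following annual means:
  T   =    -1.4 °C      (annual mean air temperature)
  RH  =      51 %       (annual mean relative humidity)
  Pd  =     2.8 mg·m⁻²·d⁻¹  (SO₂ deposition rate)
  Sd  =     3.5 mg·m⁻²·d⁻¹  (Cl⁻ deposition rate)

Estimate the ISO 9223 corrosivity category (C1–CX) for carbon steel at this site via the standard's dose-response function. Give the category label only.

C2

carbon steel: temperature factor f = +0.150·(-11.4) = -1.7100
  Pd branch = 1.77·Pd^0.52·e^(0.02·RH+f) = 1.516 μm/a
  Sd branch = 0.102·Sd^0.62·e^(0.033·RH+0.04·T) = 1.129 μm/a
  sum: 1.516 + 1.129 → r_corr = 2.645 μm/a
Category bounds: 1.3…25 μm/a bracket r_corr ⇒ C2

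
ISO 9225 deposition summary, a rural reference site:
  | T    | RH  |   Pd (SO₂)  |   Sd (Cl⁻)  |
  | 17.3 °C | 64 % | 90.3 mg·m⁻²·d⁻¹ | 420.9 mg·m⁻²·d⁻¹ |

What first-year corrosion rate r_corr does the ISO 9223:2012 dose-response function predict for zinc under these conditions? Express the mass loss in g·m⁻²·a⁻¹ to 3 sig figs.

r_corr = 36.0 g·m⁻²·a⁻¹

zinc: temperature factor f = -0.071·(7.3) = -0.5183
  SO₂ term: 0.0129·90.3^0.44·exp(0.046·64-0.5183) = 1.058
  Sd branch = 0.0175·Sd^0.57·e^(0.008·RH+0.085·T) = 3.979 μm/a
  r_corr = 1.058 + 3.979 = 5.038 μm/a
Convert to mass loss: 5.038 μm/a × 7.14 g/cm³ = 35.97 g·m⁻²·a⁻¹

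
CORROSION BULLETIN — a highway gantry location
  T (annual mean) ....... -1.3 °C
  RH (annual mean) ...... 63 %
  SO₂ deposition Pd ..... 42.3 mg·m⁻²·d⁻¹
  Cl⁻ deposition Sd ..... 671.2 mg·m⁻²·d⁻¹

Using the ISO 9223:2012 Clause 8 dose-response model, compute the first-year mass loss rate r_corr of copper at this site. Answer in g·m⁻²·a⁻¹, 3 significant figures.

r_corr = 6.07 g·m⁻²·a⁻¹

copper: f(T) = +0.126·(T−10) [T≤10 °C] = -1.4238
  SO₂ term: 0.0053·42.3^0.26·exp(0.059·63-1.4238) = 0.139
  Sd branch = 0.01025·Sd^0.27·e^(0.036·RH+0.049·T) = 0.5386 μm/a
  sum: 0.139 + 0.5386 → r_corr = 0.6776 μm/a
Convert to mass loss: 0.6776 μm/a × 8.96 g/cm³ = 6.072 g·m⁻²·a⁻¹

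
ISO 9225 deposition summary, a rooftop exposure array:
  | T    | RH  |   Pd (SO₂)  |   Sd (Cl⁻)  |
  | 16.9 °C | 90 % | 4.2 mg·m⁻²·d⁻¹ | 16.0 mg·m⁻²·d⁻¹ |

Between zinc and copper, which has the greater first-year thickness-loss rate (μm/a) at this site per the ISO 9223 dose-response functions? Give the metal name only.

zinc: T>10 °C ⇒ hinge -0.071·(16.9−10) = -0.4899
  sulphur-dioxide contribution → 0.9333 μm/a
  chloride contribution → 0.7344 μm/a
  total first-year rate 1.668 μm/a
copper: temperature factor f = -0.080·(6.9) = -0.5520
  sulphur-dioxide contribution → 0.8968 μm/a
  chloride contribution → 1.266 μm/a
  ⇒ r_corr(copper) = 2.163 μm/a
Ordering by μm/a: copper (2.16) > zinc (1.67)

copper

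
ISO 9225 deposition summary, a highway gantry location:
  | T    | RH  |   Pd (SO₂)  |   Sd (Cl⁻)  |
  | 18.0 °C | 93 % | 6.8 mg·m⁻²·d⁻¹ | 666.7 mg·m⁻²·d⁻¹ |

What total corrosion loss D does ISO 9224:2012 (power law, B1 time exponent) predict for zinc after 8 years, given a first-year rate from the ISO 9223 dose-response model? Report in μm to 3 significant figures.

zinc: T>10 °C ⇒ hinge -0.071·(18.0−10) = -0.5680
  Pd branch = 0.0129·Pd^0.44·e^(0.046·RH+f) = 1.225 μm/a
  Sd branch = 0.0175·Sd^0.57·e^(0.008·RH+0.085·T) = 6.923 μm/a
  sum: 1.225 + 6.923 → r_corr = 8.147 μm/a
Long-term exponent b (ISO 9224 Table 2, B1) = 0.813
  D(8) = 8.147 × 8^0.813 = 8.147 × 5.423 = 44.18 μm

D(8) = 44.2 μm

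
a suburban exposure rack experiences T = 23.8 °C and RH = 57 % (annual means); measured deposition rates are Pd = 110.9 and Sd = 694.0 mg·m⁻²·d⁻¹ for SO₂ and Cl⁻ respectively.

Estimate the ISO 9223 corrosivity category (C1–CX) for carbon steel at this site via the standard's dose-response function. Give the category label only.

C5

carbon steel: temperature factor f = -0.054·(13.8) = -0.7452
  SO₂ term: 1.77·110.9^0.52·exp(0.02·57-0.7452) = 30.39
  Cl⁻ term: 0.102·694.0^0.62·exp(0.033·57+0.04·23.8) = 100.1
  r_corr = 30.39 + 100.1 = 130.5 μm/a
131 μm/a falls in (80, 200] for carbon steel → category C5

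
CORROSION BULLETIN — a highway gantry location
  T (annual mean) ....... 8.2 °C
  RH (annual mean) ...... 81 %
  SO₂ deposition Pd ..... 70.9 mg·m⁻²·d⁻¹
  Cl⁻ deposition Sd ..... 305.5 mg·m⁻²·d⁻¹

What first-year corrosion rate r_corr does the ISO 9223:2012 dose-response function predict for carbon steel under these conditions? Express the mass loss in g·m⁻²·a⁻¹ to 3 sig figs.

r_corr = 1.05e+03 g·m⁻²·a⁻¹

carbon steel: T≤10 °C ⇒ hinge +0.150·(8.2−10) = -0.2700
  SO₂ term: 1.77·70.9^0.52·exp(0.02·81-0.2700) = 62.6
  Sd branch = 0.102·Sd^0.62·e^(0.033·RH+0.04·T) = 71.22 μm/a
  sum: 62.6 + 71.22 → r_corr = 133.8 μm/a
Convert to mass loss: 133.8 μm/a × 7.85 g/cm³ = 1051 g·m⁻²·a⁻¹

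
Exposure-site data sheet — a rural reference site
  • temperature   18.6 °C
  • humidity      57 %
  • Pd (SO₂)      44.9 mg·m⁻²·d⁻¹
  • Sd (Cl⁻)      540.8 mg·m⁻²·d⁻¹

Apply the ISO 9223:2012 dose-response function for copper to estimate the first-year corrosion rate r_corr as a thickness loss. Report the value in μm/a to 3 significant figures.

copper: T>10 °C ⇒ hinge -0.080·(18.6−10) = -0.6880
  SO₂ term: 0.0053·44.9^0.26·exp(0.059·57-0.6880) = 0.2068
  Cl⁻ term: 0.01025·540.8^0.27·exp(0.036·57+0.049·18.6) = 1.086
  sum: 0.2068 + 1.086 → r_corr = 1.292 μm/a

r_corr = 1.29 μm/a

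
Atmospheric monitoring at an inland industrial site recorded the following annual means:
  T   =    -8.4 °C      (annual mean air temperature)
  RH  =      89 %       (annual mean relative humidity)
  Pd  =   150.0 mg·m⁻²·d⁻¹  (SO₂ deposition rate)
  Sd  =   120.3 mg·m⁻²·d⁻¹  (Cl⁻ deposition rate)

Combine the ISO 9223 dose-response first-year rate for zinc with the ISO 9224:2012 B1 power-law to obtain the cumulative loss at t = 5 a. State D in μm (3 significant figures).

D(5) = 13.9 μm

zinc: T≤10 °C ⇒ hinge +0.038·(-8.4−10) = -0.6992
  SO₂ term: 0.0129·150.0^0.44·exp(0.046·89-0.6992) = 3.487
  Sd branch = 0.0175·Sd^0.57·e^(0.008·RH+0.085·T) = 0.2679 μm/a
  r_corr = 3.487 + 0.2679 = 3.755 μm/a
ISO 9224: D(t) = r_corr · t^b with b = 0.813 (zinc, B1)
  D(5) = 3.755 × 5^0.813 = 3.755 × 3.701 = 13.89 μm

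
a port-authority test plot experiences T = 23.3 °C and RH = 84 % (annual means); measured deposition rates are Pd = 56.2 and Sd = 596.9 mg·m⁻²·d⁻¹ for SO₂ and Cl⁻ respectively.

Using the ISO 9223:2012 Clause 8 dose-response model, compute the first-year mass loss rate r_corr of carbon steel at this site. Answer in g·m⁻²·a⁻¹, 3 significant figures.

r_corr = 2.01e+03 g·m⁻²·a⁻¹

carbon steel: f(T) = -0.054·(T−10) [T>10 °C] = -0.7182
  SO₂ term: 1.77·56.2^0.52·exp(0.02·84-0.7182) = 37.63
  Sd branch = 0.102·Sd^0.62·e^(0.033·RH+0.04·T) = 217.9 μm/a
  sum: 37.63 + 217.9 → r_corr = 255.5 μm/a
Convert to mass loss: 255.5 μm/a × 7.85 g/cm³ = 2006 g·m⁻²·a⁻¹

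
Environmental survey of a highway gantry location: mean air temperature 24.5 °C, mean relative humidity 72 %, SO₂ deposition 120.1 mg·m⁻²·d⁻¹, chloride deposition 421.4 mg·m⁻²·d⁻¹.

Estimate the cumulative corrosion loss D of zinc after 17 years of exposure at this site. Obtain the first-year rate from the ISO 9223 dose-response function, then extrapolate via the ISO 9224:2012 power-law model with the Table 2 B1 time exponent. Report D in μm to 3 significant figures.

zinc: T>10 °C ⇒ hinge -0.071·(24.5−10) = -1.0295
  SO₂ term: 0.0129·120.1^0.44·exp(0.046·72-1.0295) = 1.04
  Sd branch = 0.0175·Sd^0.57·e^(0.008·RH+0.085·T) = 7.829 μm/a
  r_corr = 1.04 + 7.829 = 8.868 μm/a
Power-law: D(17) = r_corr · 17^0.813
  D(17) = 8.868 × 17^0.813 = 8.868 × 10.01 = 88.75 μm

D(17) = 88.8 μm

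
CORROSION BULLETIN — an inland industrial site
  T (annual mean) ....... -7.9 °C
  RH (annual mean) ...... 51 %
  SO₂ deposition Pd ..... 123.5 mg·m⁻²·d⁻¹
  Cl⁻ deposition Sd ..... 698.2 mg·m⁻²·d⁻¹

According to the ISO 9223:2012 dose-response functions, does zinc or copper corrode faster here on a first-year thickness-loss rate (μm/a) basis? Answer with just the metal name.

zinc

zinc: temperature factor f = +0.038·(-17.9) = -0.6802
  Pd branch = 0.0129·Pd^0.44·e^(0.046·RH+f) = 0.568 μm/a
  Cl⁻ term: 0.0175·698.2^0.57·exp(0.008·51+0.085·-7.9) = 0.5619
  sum: 0.568 + 0.5619 → r_corr = 1.13 μm/a
copper: T≤10 °C ⇒ hinge +0.126·(-7.9−10) = -2.2554
  SO₂ term: 0.0053·123.5^0.26·exp(0.059·51-2.2554) = 0.03939
  Sd branch = 0.01025·Sd^0.27·e^(0.036·RH+0.049·T) = 0.2558 μm/a
  sum: 0.03939 + 0.2558 → r_corr = 0.2952 μm/a
Ordering by μm/a: zinc (1.13) > copper (0.295)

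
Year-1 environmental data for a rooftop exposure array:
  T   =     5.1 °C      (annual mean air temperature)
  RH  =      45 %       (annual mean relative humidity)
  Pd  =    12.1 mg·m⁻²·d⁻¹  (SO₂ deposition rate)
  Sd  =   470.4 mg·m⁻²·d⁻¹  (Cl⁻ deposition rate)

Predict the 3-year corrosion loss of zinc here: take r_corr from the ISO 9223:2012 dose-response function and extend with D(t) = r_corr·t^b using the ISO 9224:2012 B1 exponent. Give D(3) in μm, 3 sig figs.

zinc: temperature factor f = +0.038·(-4.9) = -0.1862
  sulphur-dioxide contribution → 0.2542 μm/a
  chloride contribution → 1.291 μm/a
  total first-year rate 1.545 μm/a
ISO 9224: D(t) = r_corr · t^b with b = 0.813 (zinc, B1)
  D(3) = 1.545 × 3^0.813 = 1.545 × 2.443 = 3.775 μm

D(3) = 3.77 μm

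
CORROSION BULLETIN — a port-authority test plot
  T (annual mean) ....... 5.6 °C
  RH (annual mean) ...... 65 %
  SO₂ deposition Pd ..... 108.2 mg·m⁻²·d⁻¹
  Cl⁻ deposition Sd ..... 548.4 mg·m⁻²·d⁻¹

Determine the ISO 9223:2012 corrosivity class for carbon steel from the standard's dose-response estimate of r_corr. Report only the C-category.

C5

carbon steel: f(T) = +0.150·(T−10) [T≤10 °C] = -0.6600
  sulphur-dioxide contribution → 38.35 μm/a
  chloride contribution → 54.41 μm/a
  ⇒ r_corr(carbon steel) = 92.76 μm/a
ISO 9223 Table 2 (carbon steel): 80 < 92.8 ≤ 200 μm/a ⇒ C5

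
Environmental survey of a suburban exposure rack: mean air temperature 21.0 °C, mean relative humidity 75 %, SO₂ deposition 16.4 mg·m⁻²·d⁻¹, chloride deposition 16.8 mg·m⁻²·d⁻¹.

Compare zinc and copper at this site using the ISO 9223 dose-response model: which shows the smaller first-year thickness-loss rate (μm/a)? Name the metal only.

copper

zinc: temperature factor f = -0.071·(11.0) = -0.7810
  sulphur-dioxide contribution → 0.6372 μm/a
  chloride contribution → 0.949 μm/a
  ⇒ r_corr(zinc) = 1.586 μm/a
copper: T>10 °C ⇒ hinge -0.080·(21.0−10) = -0.8800
  sulphur-dioxide contribution → 0.3799 μm/a
  chloride contribution → 0.9142 μm/a
  ⇒ r_corr(copper) = 1.294 μm/a
Ordering by μm/a: zinc (1.59) > copper (1.29)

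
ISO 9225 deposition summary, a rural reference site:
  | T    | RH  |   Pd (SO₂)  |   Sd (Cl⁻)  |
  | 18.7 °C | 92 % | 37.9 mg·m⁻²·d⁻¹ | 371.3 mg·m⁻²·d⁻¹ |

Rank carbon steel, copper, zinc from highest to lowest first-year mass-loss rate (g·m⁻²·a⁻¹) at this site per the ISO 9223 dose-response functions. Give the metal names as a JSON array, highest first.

carbon steel: T>10 °C ⇒ hinge -0.054·(18.7−10) = -0.4698
  sulphur-dioxide contribution → 46.12 μm/a
  chloride contribution → 175.9 μm/a
  ⇒ r_corr(carbon steel) = 222 μm/a
  mass loss = 222 μm/a × 7.85 g/cm³ = 1743 g·m⁻²·a⁻¹
copper: T>10 °C ⇒ hinge -0.080·(18.7−10) = -0.6960
  sulphur-dioxide contribution → 1.548 μm/a
  chloride contribution → 3.474 μm/a
  total first-year rate 5.022 μm/a
  mass loss = 5.022 μm/a × 8.96 g/cm³ = 45 g·m⁻²·a⁻¹
zinc: temperature factor f = -0.071·(8.7) = -0.6177
  sulphur-dioxide contribution → 2.371 μm/a
  chloride contribution → 5.221 μm/a
  ⇒ r_corr(zinc) = 7.591 μm/a
  mass loss = 7.591 μm/a × 7.14 g/cm³ = 54.2 g·m⁻²·a⁻¹
Ordering by g·m⁻²·a⁻¹: carbon steel (1740) > zinc (54.2) > copper (45)

["carbon steel", "zinc", "copper"]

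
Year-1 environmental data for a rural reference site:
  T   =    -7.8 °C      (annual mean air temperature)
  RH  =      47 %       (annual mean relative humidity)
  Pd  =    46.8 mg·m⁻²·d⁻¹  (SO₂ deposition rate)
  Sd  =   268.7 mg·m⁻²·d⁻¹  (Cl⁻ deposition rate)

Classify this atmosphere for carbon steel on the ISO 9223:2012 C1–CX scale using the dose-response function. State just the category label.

C2

carbon steel: temperature factor f = +0.150·(-17.8) = -2.6700
  sulphur-dioxide contribution → 2.318 μm/a
  chloride contribution → 11.29 μm/a
  ⇒ r_corr(carbon steel) = 13.61 μm/a
Category bounds: 1.3…25 μm/a bracket r_corr ⇒ C2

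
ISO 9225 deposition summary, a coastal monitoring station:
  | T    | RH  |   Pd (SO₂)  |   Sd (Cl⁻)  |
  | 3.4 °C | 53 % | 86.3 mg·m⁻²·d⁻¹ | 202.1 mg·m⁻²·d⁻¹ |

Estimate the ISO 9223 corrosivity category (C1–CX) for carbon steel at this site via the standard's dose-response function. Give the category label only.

C3

carbon steel: temperature factor f = +0.150·(-6.6) = -0.9900
  SO₂ term: 1.77·86.3^0.52·exp(0.02·53-0.9900) = 19.28
  Sd branch = 0.102·Sd^0.62·e^(0.033·RH+0.04·T) = 18.06 μm/a
  r_corr = 19.28 + 18.06 = 37.34 μm/a
37.3 μm/a falls in (25, 50] for carbon steel → category C3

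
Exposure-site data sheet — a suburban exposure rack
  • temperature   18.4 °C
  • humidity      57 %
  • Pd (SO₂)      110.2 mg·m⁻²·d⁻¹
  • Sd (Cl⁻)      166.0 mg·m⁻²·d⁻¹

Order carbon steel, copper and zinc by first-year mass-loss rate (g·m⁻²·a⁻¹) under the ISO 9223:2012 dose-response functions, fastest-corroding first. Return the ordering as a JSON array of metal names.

["carbon steel", "zinc", "copper"]

carbon steel: temperature factor f = -0.054·(8.4) = -0.4536
  SO₂ term: 1.77·110.2^0.52·exp(0.02·57-0.4536) = 40.55
  Sd branch = 0.102·Sd^0.62·e^(0.033·RH+0.04·T) = 33.24 μm/a
  r_corr = 40.55 + 33.24 = 73.79 μm/a
  mass loss = 73.79 μm/a × 7.85 g/cm³ = 579.2 g·m⁻²·a⁻¹
copper: temperature factor f = -0.080·(8.4) = -0.6720
  SO₂ term: 0.0053·110.2^0.26·exp(0.059·57-0.6720) = 0.2654
  Sd branch = 0.01025·Sd^0.27·e^(0.036·RH+0.049·T) = 0.7814 μm/a
  r_corr = 0.2654 + 0.7814 = 1.047 μm/a
  mass loss = 1.047 μm/a × 8.96 g/cm³ = 9.38 g·m⁻²·a⁻¹
zinc: temperature factor f = -0.071·(8.4) = -0.5964
  Pd branch = 0.0129·Pd^0.44·e^(0.046·RH+f) = 0.7742 μm/a
  Cl⁻ term: 0.0175·166.0^0.57·exp(0.008·57+0.085·18.4) = 2.431
  r_corr = 0.7742 + 2.431 = 3.205 μm/a
  mass loss = 3.205 μm/a × 7.14 g/cm³ = 22.88 g·m⁻²·a⁻¹
Ordering by g·m⁻²·a⁻¹: carbon steel (579) > zinc (22.9) > copper (9.38)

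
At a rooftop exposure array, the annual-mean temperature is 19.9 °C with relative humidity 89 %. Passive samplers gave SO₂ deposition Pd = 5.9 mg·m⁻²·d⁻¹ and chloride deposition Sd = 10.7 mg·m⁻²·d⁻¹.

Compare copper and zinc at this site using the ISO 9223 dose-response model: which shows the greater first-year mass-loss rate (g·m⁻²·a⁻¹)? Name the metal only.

copper

copper: f(T) = -0.080·(T−10) [T>10 °C] = -0.7920
  sulphur-dioxide contribution → 0.7265 μm/a
  chloride contribution → 1.269 μm/a
  total first-year rate 1.996 μm/a
  mass loss = 1.996 μm/a × 8.96 g/cm³ = 17.88 g·m⁻²·a⁻¹
zinc: T>10 °C ⇒ hinge -0.071·(19.9−10) = -0.7029
  sulphur-dioxide contribution → 0.8366 μm/a
  chloride contribution → 0.7475 μm/a
  ⇒ r_corr(zinc) = 1.584 μm/a
  mass loss = 1.584 μm/a × 7.14 g/cm³ = 11.31 g·m⁻²·a⁻¹
Ordering by g·m⁻²·a⁻¹: copper (17.9) > zinc (11.3)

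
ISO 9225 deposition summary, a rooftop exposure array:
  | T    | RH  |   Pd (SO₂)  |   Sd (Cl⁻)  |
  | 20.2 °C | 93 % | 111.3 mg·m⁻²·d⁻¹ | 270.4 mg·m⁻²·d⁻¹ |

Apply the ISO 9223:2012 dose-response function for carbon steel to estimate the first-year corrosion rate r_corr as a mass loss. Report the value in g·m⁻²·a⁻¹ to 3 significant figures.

r_corr = 1.84e+03 g·m⁻²·a⁻¹

carbon steel: temperature factor f = -0.054·(10.2) = -0.5508
  sulphur-dioxide contribution → 75.99 μm/a
  chloride contribution → 158.6 μm/a
  total first-year rate 234.5 μm/a
Convert to mass loss: 234.5 μm/a × 7.85 g/cm³ = 1841 g·m⁻²·a⁻¹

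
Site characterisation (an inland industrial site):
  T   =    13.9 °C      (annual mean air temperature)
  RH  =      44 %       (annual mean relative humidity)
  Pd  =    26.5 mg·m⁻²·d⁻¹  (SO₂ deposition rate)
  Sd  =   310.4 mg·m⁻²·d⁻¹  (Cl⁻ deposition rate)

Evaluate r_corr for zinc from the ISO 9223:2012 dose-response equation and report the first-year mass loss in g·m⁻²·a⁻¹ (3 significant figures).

zinc: temperature factor f = -0.071·(3.9) = -0.2769
  Pd branch = 0.0129·Pd^0.44·e^(0.046·RH+f) = 0.313 μm/a
  Cl⁻ term: 0.0175·310.4^0.57·exp(0.008·44+0.085·13.9) = 2.135
  sum: 0.313 + 2.135 → r_corr = 2.448 μm/a
Convert to mass loss: 2.448 μm/a × 7.14 g/cm³ = 17.48 g·m⁻²·a⁻¹

r_corr = 17.5 g·m⁻²·a⁻¹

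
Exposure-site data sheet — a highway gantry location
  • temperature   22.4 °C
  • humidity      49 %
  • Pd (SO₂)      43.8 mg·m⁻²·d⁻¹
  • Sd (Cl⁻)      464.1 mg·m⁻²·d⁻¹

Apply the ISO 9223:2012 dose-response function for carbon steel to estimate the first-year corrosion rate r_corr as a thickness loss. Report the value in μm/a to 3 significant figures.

carbon steel: T>10 °C ⇒ hinge -0.054·(22.4−10) = -0.6696
  sulphur-dioxide contribution → 17.23 μm/a
  chloride contribution → 56.66 μm/a
  total first-year rate 73.89 μm/a

r_corr = 73.9 μm/a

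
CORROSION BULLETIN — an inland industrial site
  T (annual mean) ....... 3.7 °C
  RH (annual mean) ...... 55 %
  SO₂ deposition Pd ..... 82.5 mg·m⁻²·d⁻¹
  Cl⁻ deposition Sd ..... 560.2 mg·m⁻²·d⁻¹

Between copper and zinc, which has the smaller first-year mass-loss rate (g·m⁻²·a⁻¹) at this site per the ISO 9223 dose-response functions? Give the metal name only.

copper: f(T) = +0.126·(T−10) [T≤10 °C] = -0.7938
  sulphur-dioxide contribution → 0.1937 μm/a
  chloride contribution → 0.4914 μm/a
  total first-year rate 0.6851 μm/a
  mass loss = 0.6851 μm/a × 8.96 g/cm³ = 6.138 g·m⁻²·a⁻¹
zinc: T≤10 °C ⇒ hinge +0.038·(3.7−10) = -0.2394
  sulphur-dioxide contribution → 0.8884 μm/a
  chloride contribution → 1.372 μm/a
  total first-year rate 2.26 μm/a
  mass loss = 2.26 μm/a × 7.14 g/cm³ = 16.14 g·m⁻²·a⁻¹
Ordering by g·m⁻²·a⁻¹: zinc (16.1) > copper (6.14)

copper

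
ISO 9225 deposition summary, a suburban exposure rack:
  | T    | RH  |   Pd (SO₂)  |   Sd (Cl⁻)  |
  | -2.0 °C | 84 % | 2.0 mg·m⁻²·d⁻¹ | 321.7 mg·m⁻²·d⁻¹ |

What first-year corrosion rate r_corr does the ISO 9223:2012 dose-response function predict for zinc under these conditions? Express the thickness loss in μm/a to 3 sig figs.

zinc: f(T) = +0.038·(T−10) [T≤10 °C] = -0.4560
  sulphur-dioxide contribution → 0.5286 μm/a
  chloride contribution → 0.7768 μm/a
  ⇒ r_corr(zinc) = 1.305 μm/a

r_corr = 1.31 μm/a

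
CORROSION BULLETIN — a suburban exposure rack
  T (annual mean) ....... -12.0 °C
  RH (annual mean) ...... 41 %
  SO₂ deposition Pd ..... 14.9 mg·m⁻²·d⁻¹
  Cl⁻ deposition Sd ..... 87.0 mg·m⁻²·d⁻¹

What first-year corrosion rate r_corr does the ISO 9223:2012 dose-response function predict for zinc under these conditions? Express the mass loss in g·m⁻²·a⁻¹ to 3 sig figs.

r_corr = 1.66 g·m⁻²·a⁻¹

zinc: T≤10 °C ⇒ hinge +0.038·(-12.0−10) = -0.8360
  sulphur-dioxide contribution → 0.121 μm/a
  chloride contribution → 0.1117 μm/a
  ⇒ r_corr(zinc) = 0.2327 μm/a
Convert to mass loss: 0.2327 μm/a × 7.14 g/cm³ = 1.661 g·m⁻²·a⁻¹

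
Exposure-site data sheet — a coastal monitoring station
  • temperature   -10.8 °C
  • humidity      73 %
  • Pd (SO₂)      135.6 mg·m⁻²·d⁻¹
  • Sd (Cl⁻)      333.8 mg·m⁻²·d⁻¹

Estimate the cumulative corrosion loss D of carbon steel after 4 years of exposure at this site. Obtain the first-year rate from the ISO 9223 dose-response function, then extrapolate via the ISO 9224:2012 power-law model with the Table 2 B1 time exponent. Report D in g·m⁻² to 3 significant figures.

D(4) = 508 g·m⁻²

carbon steel: f(T) = +0.150·(T−10) [T≤10 °C] = -3.1200
  sulphur-dioxide contribution → 4.323 μm/a
  chloride contribution → 27.02 μm/a
  ⇒ r_corr(carbon steel) = 31.35 μm/a
ISO 9224: D(t) = r_corr · t^b with b = 0.523 (carbon steel, B1)
  D(4) = 31.35 × 4^0.523 = 31.35 × 2.065 = 64.73 μm
  Mass loss = 64.73 μm × 7.85 g/cm³ = 508.1 g·m⁻²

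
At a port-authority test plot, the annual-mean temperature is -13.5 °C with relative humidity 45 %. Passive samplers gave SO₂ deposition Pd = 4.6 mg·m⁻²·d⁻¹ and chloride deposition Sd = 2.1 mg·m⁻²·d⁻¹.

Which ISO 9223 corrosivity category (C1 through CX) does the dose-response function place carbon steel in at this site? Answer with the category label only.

C1

carbon steel: temperature factor f = +0.150·(-23.5) = -3.5250
  SO₂ term: 1.77·4.6^0.52·exp(0.02·45-3.5250) = 0.2835
  Sd branch = 0.102·Sd^0.62·e^(0.033·RH+0.04·T) = 0.4157 μm/a
  r_corr = 0.2835 + 0.4157 = 0.6992 μm/a
ISO 9223 Table 2 (carbon steel): 0 < 0.699 ≤ 1.3 μm/a ⇒ C1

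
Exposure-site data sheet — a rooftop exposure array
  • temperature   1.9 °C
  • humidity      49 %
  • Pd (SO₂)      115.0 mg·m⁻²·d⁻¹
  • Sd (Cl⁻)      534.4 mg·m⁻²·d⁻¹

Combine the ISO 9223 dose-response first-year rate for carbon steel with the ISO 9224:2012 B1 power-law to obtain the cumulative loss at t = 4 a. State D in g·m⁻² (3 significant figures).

carbon steel: f(T) = +0.150·(T−10) [T≤10 °C] = -1.2150
  Pd branch = 1.77·Pd^0.52·e^(0.02·RH+f) = 16.5 μm/a
  Cl⁻ term: 0.102·534.4^0.62·exp(0.033·49+0.04·1.9) = 27.24
  sum: 16.5 + 27.24 → r_corr = 43.74 μm/a
ISO 9224: D(t) = r_corr · t^b with b = 0.523 (carbon steel, B1)
  D(4) = 43.74 × 4^0.523 = 43.74 × 2.065 = 90.3 μm
  Mass loss = 90.3 μm × 7.85 g/cm³ = 708.9 g·m⁻²

D(4) = 709 g·m⁻²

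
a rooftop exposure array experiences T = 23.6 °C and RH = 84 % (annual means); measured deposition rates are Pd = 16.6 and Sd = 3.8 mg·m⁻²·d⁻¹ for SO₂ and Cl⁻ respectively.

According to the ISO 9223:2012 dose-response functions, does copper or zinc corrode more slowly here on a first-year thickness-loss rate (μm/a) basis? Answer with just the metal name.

copper: temperature factor f = -0.080·(13.6) = -1.0880
  SO₂ term: 0.0053·16.6^0.26·exp(0.059·84-1.0880) = 0.5264
  Sd branch = 0.01025·Sd^0.27·e^(0.036·RH+0.049·T) = 0.9611 μm/a
  r_corr = 0.5264 + 0.9611 = 1.488 μm/a
zinc: T>10 °C ⇒ hinge -0.071·(23.6−10) = -0.9656
  Pd branch = 0.0129·Pd^0.44·e^(0.046·RH+f) = 0.8057 μm/a
  Sd branch = 0.0175·Sd^0.57·e^(0.008·RH+0.085·T) = 0.5452 μm/a
  r_corr = 0.8057 + 0.5452 = 1.351 μm/a
Ordering by μm/a: copper (1.49) > zinc (1.35)

zinc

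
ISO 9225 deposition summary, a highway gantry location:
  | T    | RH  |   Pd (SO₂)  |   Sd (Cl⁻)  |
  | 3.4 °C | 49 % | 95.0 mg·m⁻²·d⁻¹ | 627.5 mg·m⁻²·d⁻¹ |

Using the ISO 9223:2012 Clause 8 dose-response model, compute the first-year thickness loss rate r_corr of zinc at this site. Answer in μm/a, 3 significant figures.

zinc: temperature factor f = +0.038·(-6.6) = -0.2508
  SO₂ term: 0.0129·95.0^0.44·exp(0.046·49-0.2508) = 0.7092
  Cl⁻ term: 0.0175·627.5^0.57·exp(0.008·49+0.085·3.4) = 1.36
  r_corr = 0.7092 + 1.36 = 2.069 μm/a

r_corr = 2.07 μm/a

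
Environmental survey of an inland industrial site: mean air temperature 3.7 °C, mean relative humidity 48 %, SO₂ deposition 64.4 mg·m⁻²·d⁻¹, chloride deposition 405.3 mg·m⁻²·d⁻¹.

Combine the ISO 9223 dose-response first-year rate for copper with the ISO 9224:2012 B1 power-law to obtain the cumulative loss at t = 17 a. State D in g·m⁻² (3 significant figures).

D(17) = 27.9 g·m⁻²

copper: f(T) = +0.126·(T−10) [T≤10 °C] = -0.7938
  SO₂ term: 0.0053·64.4^0.26·exp(0.059·48-0.7938) = 0.1202
  Sd branch = 0.01025·Sd^0.27·e^(0.036·RH+0.049·T) = 0.35 μm/a
  sum: 0.1202 + 0.35 → r_corr = 0.4701 μm/a
Long-term exponent b (ISO 9224 Table 2, B1) = 0.667
  D(17) = 0.4701 × 17^0.667 = 0.4701 × 6.618 = 3.111 μm
  Mass loss = 3.111 μm × 8.96 g/cm³ = 27.88 g·m⁻²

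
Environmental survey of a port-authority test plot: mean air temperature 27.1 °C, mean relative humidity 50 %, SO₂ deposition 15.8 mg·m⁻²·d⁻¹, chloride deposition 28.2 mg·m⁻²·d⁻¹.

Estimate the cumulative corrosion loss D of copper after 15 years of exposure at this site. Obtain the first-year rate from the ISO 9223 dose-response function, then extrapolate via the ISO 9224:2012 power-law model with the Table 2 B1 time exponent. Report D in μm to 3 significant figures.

copper: T>10 °C ⇒ hinge -0.080·(27.1−10) = -1.3680
  sulphur-dioxide contribution → 0.05284 μm/a
  chloride contribution → 0.5764 μm/a
  ⇒ r_corr(copper) = 0.6292 μm/a
Power-law: D(15) = r_corr · 15^0.667
  D(15) = 0.6292 × 15^0.667 = 0.6292 × 6.088 = 3.831 μm

D(15) = 3.83 μm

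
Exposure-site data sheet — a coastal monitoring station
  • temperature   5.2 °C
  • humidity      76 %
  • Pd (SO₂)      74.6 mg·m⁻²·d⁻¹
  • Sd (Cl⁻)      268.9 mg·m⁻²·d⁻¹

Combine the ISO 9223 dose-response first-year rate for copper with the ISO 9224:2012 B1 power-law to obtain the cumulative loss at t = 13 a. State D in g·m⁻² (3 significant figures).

D(13) = 84.8 g·m⁻²

copper: temperature factor f = +0.126·(-4.8) = -0.6048
  SO₂ term: 0.0053·74.6^0.26·exp(0.059·76-0.6048) = 0.7869
  Cl⁻ term: 0.01025·268.9^0.27·exp(0.036·76+0.049·5.2) = 0.9238
  r_corr = 0.7869 + 0.9238 = 1.711 μm/a
ISO 9224: D(t) = r_corr · t^b with b = 0.667 (copper, B1)
  D(13) = 1.711 × 13^0.667 = 1.711 × 5.534 = 9.466 μm
  Mass loss = 9.466 μm × 8.96 g/cm³ = 84.82 g·m⁻²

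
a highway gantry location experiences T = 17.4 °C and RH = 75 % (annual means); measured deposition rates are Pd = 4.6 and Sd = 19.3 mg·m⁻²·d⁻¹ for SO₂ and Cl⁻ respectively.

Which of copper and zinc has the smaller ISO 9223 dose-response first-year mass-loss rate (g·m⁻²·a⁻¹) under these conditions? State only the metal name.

zinc

copper: f(T) = -0.080·(T−10) [T>10 °C] = -0.5920
  SO₂ term: 0.0053·4.6^0.26·exp(0.059·75-0.5920) = 0.3641
  Sd branch = 0.01025·Sd^0.27·e^(0.036·RH+0.049·T) = 0.7956 μm/a
  sum: 0.3641 + 0.7956 → r_corr = 1.16 μm/a
  mass loss = 1.16 μm/a × 8.96 g/cm³ = 10.39 g·m⁻²·a⁻¹
zinc: T>10 °C ⇒ hinge -0.071·(17.4−10) = -0.5254
  Pd branch = 0.0129·Pd^0.44·e^(0.046·RH+f) = 0.4703 μm/a
  Sd branch = 0.0175·Sd^0.57·e^(0.008·RH+0.085·T) = 0.7563 μm/a
  sum: 0.4703 + 0.7563 → r_corr = 1.227 μm/a
  mass loss = 1.227 μm/a × 7.14 g/cm³ = 8.758 g·m⁻²·a⁻¹
Ordering by g·m⁻²·a⁻¹: copper (10.4) > zinc (8.76)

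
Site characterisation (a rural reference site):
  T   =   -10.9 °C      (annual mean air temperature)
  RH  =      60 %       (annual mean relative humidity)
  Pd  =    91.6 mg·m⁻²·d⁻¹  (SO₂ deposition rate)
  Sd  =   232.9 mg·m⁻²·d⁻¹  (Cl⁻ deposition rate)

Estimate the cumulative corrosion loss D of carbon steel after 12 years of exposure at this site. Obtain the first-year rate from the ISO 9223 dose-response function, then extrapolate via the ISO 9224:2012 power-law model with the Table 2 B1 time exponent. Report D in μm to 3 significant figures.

carbon steel: T≤10 °C ⇒ hinge +0.150·(-10.9−10) = -3.1350
  sulphur-dioxide contribution → 2.678 μm/a
  chloride contribution → 14.02 μm/a
  total first-year rate 16.7 μm/a
Power-law: D(12) = r_corr · 12^0.523
  D(12) = 16.7 × 12^0.523 = 16.7 × 3.668 = 61.25 μm

D(12) = 61.3 μm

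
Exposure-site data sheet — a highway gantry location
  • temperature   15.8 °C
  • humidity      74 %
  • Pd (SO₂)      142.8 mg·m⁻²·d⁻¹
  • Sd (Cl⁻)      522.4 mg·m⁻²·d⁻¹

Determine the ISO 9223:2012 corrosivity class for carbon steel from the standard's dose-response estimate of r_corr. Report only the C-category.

C5

carbon steel: T>10 °C ⇒ hinge -0.054·(15.8−10) = -0.3132
  SO₂ term: 1.77·142.8^0.52·exp(0.02·74-0.3132) = 75.02
  Sd branch = 0.102·Sd^0.62·e^(0.033·RH+0.04·T) = 106.9 μm/a
  r_corr = 75.02 + 106.9 = 181.9 μm/a
Category bounds: 80…200 μm/a bracket r_corr ⇒ C5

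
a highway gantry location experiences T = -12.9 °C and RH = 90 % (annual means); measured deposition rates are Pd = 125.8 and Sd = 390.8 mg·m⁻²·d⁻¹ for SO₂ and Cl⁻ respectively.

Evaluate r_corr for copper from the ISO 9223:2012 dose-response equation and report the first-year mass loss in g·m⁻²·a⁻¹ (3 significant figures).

r_corr = 8.13 g·m⁻²·a⁻¹

copper: T≤10 °C ⇒ hinge +0.126·(-12.9−10) = -2.8854
  sulphur-dioxide contribution → 0.2105 μm/a
  chloride contribution → 0.6969 μm/a
  ⇒ r_corr(copper) = 0.9073 μm/a
Convert to mass loss: 0.9073 μm/a × 8.96 g/cm³ = 8.13 g·m⁻²·a⁻¹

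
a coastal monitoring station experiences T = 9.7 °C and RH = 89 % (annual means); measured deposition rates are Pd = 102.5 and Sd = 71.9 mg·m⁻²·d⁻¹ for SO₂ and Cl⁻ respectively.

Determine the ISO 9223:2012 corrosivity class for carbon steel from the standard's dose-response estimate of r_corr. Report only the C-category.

C5

carbon steel: f(T) = +0.150·(T−10) [T≤10 °C] = -0.0450
  SO₂ term: 1.77·102.5^0.52·exp(0.02·89-0.0450) = 111.4
  Cl⁻ term: 0.102·71.9^0.62·exp(0.033·89+0.04·9.7) = 40.16
  sum: 111.4 + 40.16 → r_corr = 151.6 μm/a
ISO 9223 Table 2 (carbon steel): 80 < 152 ≤ 200 μm/a ⇒ C5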